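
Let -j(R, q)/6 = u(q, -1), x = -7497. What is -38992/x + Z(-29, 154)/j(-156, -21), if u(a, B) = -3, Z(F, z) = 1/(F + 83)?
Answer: 4211969/809676 ≈ 5.2020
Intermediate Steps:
Z(F, z) = 1/(83 + F)
j(R, q) = 18 (j(R, q) = -6*(-3) = 18)
-38992/x + Z(-29, 154)/j(-156, -21) = -38992/(-7497) + 1/((83 - 29)*18) = -38992*(-1/7497) + (1/18)/54 = 38992/7497 + (1/54)*(1/18) = 38992/7497 + 1/972 = 4211969/809676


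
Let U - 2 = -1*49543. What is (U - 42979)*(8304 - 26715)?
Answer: 1703385720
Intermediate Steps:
U = -49541 (U = 2 - 1*49543 = 2 - 49543 = -49541)
(U - 42979)*(8304 - 26715) = (-49541 - 42979)*(8304 - 26715) = -92520*(-18411) = 1703385720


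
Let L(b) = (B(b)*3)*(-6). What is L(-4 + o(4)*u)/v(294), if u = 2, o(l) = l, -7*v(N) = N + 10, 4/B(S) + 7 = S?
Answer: -21/38 ≈ -0.55263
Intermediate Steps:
B(S) = 4/(-7 + S)
v(N) = -10/7 - N/7 (v(N) = -(N + 10)/7 = -(10 + N)/7 = -10/7 - N/7)
L(b) = -72/(-7 + b) (L(b) = ((4/(-7 + b))*3)*(-6) = (12/(-7 + b))*(-6) = -72/(-7 + b))
L(-4 + o(4)*u)/v(294) = (-72/(-7 + (-4 + 4*2)))/(-10/7 - 1/7*294) = (-72/(-7 + (-4 + 8)))/(-10/7 - 42) = (-72/(-7 + 4))/(-304/7) = -72/(-3)*(-7/304) = -72*(-1/3)*(-7/304) = 24*(-7/304) = -21/38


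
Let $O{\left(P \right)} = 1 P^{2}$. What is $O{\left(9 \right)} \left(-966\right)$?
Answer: $-78246$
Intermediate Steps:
$O{\left(P \right)} = P^{2}$
$O{\left(9 \right)} \left(-966\right) = 9^{2} \left(-966\right) = 81 \left(-966\right) = -78246$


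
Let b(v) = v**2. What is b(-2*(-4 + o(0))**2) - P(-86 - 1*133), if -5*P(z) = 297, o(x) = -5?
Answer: 131517/5 ≈ 26303.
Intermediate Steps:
P(z) = -297/5 (P(z) = -1/5*297 = -297/5)
b(-2*(-4 + o(0))**2) - P(-86 - 1*133) = (-2*(-4 - 5)**2)**2 - 1*(-297/5) = (-2*(-9)**2)**2 + 297/5 = (-2*81)**2 + 297/5 = (-162)**2 + 297/5 = 26244 + 297/5 = 131517/5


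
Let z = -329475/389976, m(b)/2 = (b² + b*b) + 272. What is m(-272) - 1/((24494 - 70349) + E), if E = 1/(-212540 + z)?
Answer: 375613443912942889665/1266909888981767 ≈ 2.9648e+5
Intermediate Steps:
m(b) = 544 + 4*b² (m(b) = 2*((b² + b*b) + 272) = 2*((b² + b²) + 272) = 2*(2*b² + 272) = 2*(272 + 2*b²) = 544 + 4*b²)
z = -109825/129992 (z = -329475*1/389976 = -109825/129992 ≈ -0.84486)
E = -129992/27628609505 (E = 1/(-212540 - 109825/129992) = 1/(-27628609505/129992) = -129992/27628609505 ≈ -4.7050e-6)
m(-272) - 1/((24494 - 70349) + E) = (544 + 4*(-272)²) - 1/((24494 - 70349) - 129992/27628609505) = (544 + 4*73984) - 1/(-45855 - 129992/27628609505) = (544 + 295936) - 1/(-1266909888981767/27628609505) = 296480 - 1*(-27628609505/1266909888981767) = 296480 + 27628609505/1266909888981767 = 375613443912942889665/1266909888981767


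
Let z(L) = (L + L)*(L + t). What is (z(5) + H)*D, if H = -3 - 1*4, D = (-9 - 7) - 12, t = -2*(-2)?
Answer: -2324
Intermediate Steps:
t = 4
z(L) = 2*L*(4 + L) (z(L) = (L + L)*(L + 4) = (2*L)*(4 + L) = 2*L*(4 + L))
D = -28 (D = -16 - 12 = -28)
H = -7 (H = -3 - 4 = -7)
(z(5) + H)*D = (2*5*(4 + 5) - 7)*(-28) = (2*5*9 - 7)*(-28) = (90 - 7)*(-28) = 83*(-28) = -2324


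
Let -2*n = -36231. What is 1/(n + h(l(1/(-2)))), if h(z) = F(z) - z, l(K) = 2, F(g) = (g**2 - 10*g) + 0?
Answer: 2/36195 ≈ 5.5256e-5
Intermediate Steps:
F(g) = g**2 - 10*g
n = 36231/2 (n = -1/2*(-36231) = 36231/2 ≈ 18116.)
h(z) = -z + z*(-10 + z) (h(z) = z*(-10 + z) - z = -z + z*(-10 + z))
1/(n + h(l(1/(-2)))) = 1/(36231/2 + 2*(-11 + 2)) = 1/(36231/2 + 2*(-9)) = 1/(36231/2 - 18) = 1/(36195/2) = 2/36195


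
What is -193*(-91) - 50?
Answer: 17513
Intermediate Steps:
-193*(-91) - 50 = 17563 - 50 = 17513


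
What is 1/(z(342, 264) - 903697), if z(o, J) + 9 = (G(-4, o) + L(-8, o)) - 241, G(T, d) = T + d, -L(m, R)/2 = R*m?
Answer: -1/898137 ≈ -1.1134e-6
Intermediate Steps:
L(m, R) = -2*R*m
z(o, J) = -254 + 17*o (z(o, J) = -9 + (((-4 + o) - 2*o*(-8)) - 241) = -9 + (((-4 + o) + 16*o) - 241) = -9 + ((-4 + 17*o) - 241) = -9 + (-245 + 17*o) = -254 + 17*o)
1/(z(342, 264) - 903697) = 1/((-254 + 17*342) - 903697) = 1/((-254 + 5814) - 903697) = 1/(5560 - 903697) = 1/(-898137) = -1/898137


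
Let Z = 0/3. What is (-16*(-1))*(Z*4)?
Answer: 0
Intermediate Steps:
Z = 0 (Z = 0*(1/3) = 0)
(-16*(-1))*(Z*4) = (-16*(-1))*(0*4) = 16*0 = 0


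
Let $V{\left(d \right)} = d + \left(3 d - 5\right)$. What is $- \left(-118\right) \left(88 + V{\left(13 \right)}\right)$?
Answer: $15930$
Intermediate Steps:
$V{\left(d \right)} = -5 + 4 d$ ($V{\left(d \right)} = d + \left(-5 + 3 d\right) = -5 + 4 d$)
$- \left(-118\right) \left(88 + V{\left(13 \right)}\right) = - \left(-118\right) \left(88 + \left(-5 + 4 \cdot 13\right)\right) = - \left(-118\right) \left(88 + \left(-5 + 52\right)\right) = - \left(-118\right) \left(88 + 47\right) = - \left(-118\right) 135 = \left(-1\right) \left(-15930\right) = 15930$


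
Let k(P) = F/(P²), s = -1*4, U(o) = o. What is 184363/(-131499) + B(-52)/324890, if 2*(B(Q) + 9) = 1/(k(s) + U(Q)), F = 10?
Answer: -8206146538189/5853011285070 ≈ -1.4020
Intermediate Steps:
s = -4
k(P) = 10/P² (k(P) = 10/(P²) = 10/P²)
B(Q) = -9 + 1/(2*(5/8 + Q)) (B(Q) = -9 + 1/(2*(10/(-4)² + Q)) = -9 + 1/(2*(10*(1/16) + Q)) = -9 + 1/(2*(5/8 + Q)))
184363/(-131499) + B(-52)/324890 = 184363/(-131499) + ((-41 - 72*(-52))/(5 + 8*(-52)))/324890 = 184363*(-1/131499) + ((-41 + 3744)/(5 - 416))*(1/324890) = -184363/131499 + (3703/(-411))*(1/324890) = -184363/131499 - 1/411*3703*(1/324890) = -184363/131499 - 3703/411*1/324890 = -184363/131499 - 3703/133529790 = -8206146538189/5853011285070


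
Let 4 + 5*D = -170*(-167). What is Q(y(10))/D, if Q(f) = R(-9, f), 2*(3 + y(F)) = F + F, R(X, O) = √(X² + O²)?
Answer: 5*√130/28386 ≈ 0.0020083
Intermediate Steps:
R(X, O) = √(O² + X²)
y(F) = -3 + F (y(F) = -3 + (F + F)/2 = -3 + (2*F)/2 = -3 + F)
Q(f) = √(81 + f²) (Q(f) = √(f² + (-9)²) = √(f² + 81) = √(81 + f²))
D = 28386/5 (D = -⅘ + (-170*(-167))/5 = -⅘ + (⅕)*28390 = -⅘ + 5678 = 28386/5 ≈ 5677.2)
Q(y(10))/D = √(81 + (-3 + 10)²)/(28386/5) = √(81 + 7²)*(5/28386) = √(81 + 49)*(5/28386) = √130*(5/28386) = 5*√130/28386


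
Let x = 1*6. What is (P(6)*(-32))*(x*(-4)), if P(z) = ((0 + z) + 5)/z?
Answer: 1408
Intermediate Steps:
x = 6
P(z) = (5 + z)/z (P(z) = (z + 5)/z = (5 + z)/z)
(P(6)*(-32))*(x*(-4)) = (((5 + 6)/6)*(-32))*(6*(-4)) = (((⅙)*11)*(-32))*(-24) = ((11/6)*(-32))*(-24) = -176/3*(-24) = 1408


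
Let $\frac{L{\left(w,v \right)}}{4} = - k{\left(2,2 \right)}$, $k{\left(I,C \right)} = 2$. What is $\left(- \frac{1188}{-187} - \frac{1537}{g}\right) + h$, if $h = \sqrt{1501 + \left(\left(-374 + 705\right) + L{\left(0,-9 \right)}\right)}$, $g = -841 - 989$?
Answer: $\frac{223769}{31110} + 4 \sqrt{114} \approx 49.901$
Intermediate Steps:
$L{\left(w,v \right)} = -8$ ($L{\left(w,v \right)} = 4 \left(\left(-1\right) 2\right) = 4 \left(-2\right) = -8$)
$g = -1830$ ($g = -841 - 989 = -1830$)
$h = 4 \sqrt{114}$ ($h = \sqrt{1501 + \left(\left(-374 + 705\right) - 8\right)} = \sqrt{1501 + \left(331 - 8\right)} = \sqrt{1501 + 323} = \sqrt{1824} = 4 \sqrt{114} \approx 42.708$)
$\left(- \frac{1188}{-187} - \frac{1537}{g}\right) + h = \left(- \frac{1188}{-187} - \frac{1537}{-1830}\right) + 4 \sqrt{114} = \left(\left(-1188\right) \left(- \frac{1}{187}\right) - - \frac{1537}{1830}\right) + 4 \sqrt{114} = \left(\frac{108}{17} + \frac{1537}{1830}\right) + 4 \sqrt{114} = \frac{223769}{31110} + 4 \sqrt{114}$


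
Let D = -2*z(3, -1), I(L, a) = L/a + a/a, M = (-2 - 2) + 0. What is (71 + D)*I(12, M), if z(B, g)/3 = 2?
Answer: -118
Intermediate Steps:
z(B, g) = 6 (z(B, g) = 3*2 = 6)
M = -4 (M = -4 + 0 = -4)
I(L, a) = 1 + L/a (I(L, a) = L/a + 1 = 1 + L/a)
D = -12 (D = -2*6 = -12)
(71 + D)*I(12, M) = (71 - 12)*((12 - 4)/(-4)) = 59*(-¼*8) = 59*(-2) = -118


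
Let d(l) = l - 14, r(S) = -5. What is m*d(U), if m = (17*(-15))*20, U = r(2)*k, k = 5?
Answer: 198900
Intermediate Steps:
U = -25 (U = -5*5 = -25)
m = -5100 (m = -255*20 = -5100)
d(l) = -14 + l
m*d(U) = -5100*(-14 - 25) = -5100*(-39) = 198900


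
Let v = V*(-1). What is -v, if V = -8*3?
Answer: -24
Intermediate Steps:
V = -24
v = 24 (v = -24*(-1) = 24)
-v = -1*24 = -24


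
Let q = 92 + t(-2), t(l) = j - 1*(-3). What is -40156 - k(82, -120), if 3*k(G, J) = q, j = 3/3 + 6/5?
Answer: -200942/5 ≈ -40188.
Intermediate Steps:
j = 11/5 (j = 3*(⅓) + 6*(⅕) = 1 + 6/5 = 11/5 ≈ 2.2000)
t(l) = 26/5 (t(l) = 11/5 - 1*(-3) = 11/5 + 3 = 26/5)
q = 486/5 (q = 92 + 26/5 = 486/5 ≈ 97.200)
k(G, J) = 162/5 (k(G, J) = (⅓)*(486/5) = 162/5)
-40156 - k(82, -120) = -40156 - 1*162/5 = -40156 - 162/5 = -200942/5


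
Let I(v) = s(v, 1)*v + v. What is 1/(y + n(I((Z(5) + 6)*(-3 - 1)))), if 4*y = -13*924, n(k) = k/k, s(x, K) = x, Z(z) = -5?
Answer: -1/3002 ≈ -0.00033311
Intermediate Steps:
I(v) = v + v**2 (I(v) = v*v + v = v**2 + v = v + v**2)
n(k) = 1
y = -3003 (y = (-13*924)/4 = (1/4)*(-12012) = -3003)
1/(y + n(I((Z(5) + 6)*(-3 - 1)))) = 1/(-3003 + 1) = 1/(-3002) = -1/3002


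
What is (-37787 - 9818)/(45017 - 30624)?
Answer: -47605/14393 ≈ -3.3075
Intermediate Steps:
(-37787 - 9818)/(45017 - 30624) = -47605/14393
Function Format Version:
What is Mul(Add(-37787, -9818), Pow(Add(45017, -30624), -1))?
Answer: Rational(-47605, 14393) ≈ -3.3075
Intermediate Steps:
Mul(Add(-37787, -9818), Pow(Add(45017, -30624), -1)) = Mul(-47605, Pow(14393, -1)) = Mul(-47605, Rational(1, 14393)) = Rational(-47605, 14393)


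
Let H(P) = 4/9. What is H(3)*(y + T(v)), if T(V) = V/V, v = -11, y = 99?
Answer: 400/9 ≈ 44.444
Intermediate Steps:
H(P) = 4/9 (H(P) = 4*(⅑) = 4/9)
T(V) = 1
H(3)*(y + T(v)) = 4*(99 + 1)/9 = (4/9)*100 = 400/9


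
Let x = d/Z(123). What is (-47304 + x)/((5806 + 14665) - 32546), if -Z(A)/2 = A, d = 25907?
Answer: 11662691/2970450 ≈ 3.9262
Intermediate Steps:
Z(A) = -2*A
x = -25907/246 (x = 25907/((-2*123)) = 25907/(-246) = 25907*(-1/246) = -25907/246 ≈ -105.31)
(-47304 + x)/((5806 + 14665) - 32546) = (-47304 - 25907/246)/((5806 + 14665) - 32546) = -11662691/(246*(20471 - 32546)) = -11662691/246/(-12075) = -11662691/246*(-1/12075) = 11662691/2970450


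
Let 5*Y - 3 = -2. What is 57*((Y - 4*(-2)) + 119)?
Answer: 36252/5 ≈ 7250.4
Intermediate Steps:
Y = ⅕ (Y = ⅗ + (⅕)*(-2) = ⅗ - ⅖ = ⅕ ≈ 0.20000)
57*((Y - 4*(-2)) + 119) = 57*((⅕ - 4*(-2)) + 119) = 57*((⅕ + 8) + 119) = 57*(41/5 + 119) = 57*(636/5) = 36252/5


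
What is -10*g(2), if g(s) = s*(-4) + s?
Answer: 60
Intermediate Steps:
g(s) = -3*s (g(s) = -4*s + s = -3*s)
-10*g(2) = -(-30)*2 = -10*(-6) = 60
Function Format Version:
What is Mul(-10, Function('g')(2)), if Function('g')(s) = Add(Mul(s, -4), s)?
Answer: 60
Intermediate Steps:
Function('g')(s) = Mul(-3, s) (Function('g')(s) = Add(Mul(-4, s), s) = Mul(-3, s))
Mul(-10, Function('g')(2)) = Mul(-10, Mul(-3, 2)) = Mul(-10, -6) = 60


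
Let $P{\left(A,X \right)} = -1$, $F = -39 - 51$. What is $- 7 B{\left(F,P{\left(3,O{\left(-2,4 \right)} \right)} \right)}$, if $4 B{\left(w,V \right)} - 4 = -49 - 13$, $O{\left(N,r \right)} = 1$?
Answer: $\frac{203}{2} \approx 101.5$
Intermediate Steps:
$F = -90$
$B{\left(w,V \right)} = - \frac{29}{2}$ ($B{\left(w,V \right)} = 1 + \frac{-49 - 13}{4} = 1 + \frac{1}{4} \left(-62\right) = 1 - \frac{31}{2} = - \frac{29}{2}$)
$- 7 B{\left(F,P{\left(3,O{\left(-2,4 \right)} \right)} \right)} = \left(-7\right) \left(- \frac{29}{2}\right) = \frac{203}{2}$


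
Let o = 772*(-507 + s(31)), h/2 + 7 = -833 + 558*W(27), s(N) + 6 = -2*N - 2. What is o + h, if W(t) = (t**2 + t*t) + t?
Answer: 1210136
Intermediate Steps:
W(t) = t + 2*t**2 (W(t) = (t**2 + t**2) + t = 2*t**2 + t = t + 2*t**2)
s(N) = -8 - 2*N (s(N) = -6 + (-2*N - 2) = -6 + (-2 - 2*N) = -8 - 2*N)
h = 1655580 (h = -14 + 2*(-833 + 558*(27*(1 + 2*27))) = -14 + 2*(-833 + 558*(27*(1 + 54))) = -14 + 2*(-833 + 558*(27*55)) = -14 + 2*(-833 + 558*1485) = -14 + 2*(-833 + 828630) = -14 + 2*827797 = -14 + 1655594 = 1655580)
o = -445444 (o = 772*(-507 + (-8 - 2*31)) = 772*(-507 + (-8 - 62)) = 772*(-507 - 70) = 772*(-577) = -445444)
o + h = -445444 + 1655580 = 1210136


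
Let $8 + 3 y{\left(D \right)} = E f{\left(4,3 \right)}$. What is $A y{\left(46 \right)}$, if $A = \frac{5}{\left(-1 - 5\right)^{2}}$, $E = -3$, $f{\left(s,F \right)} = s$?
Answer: $- \frac{25}{27} \approx -0.92593$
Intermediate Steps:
$A = \frac{5}{36}$ ($A = \frac{5}{\left(-6\right)^{2}} = \frac{5}{36} \approx 0.13889$)
$y{\left(D \right)} = - \frac{20}{3}$ ($y{\left(D \right)} = - \frac{8}{3} + \frac{\left(-3\right) 4}{3} = - \frac{8}{3} + \frac{1}{3} \left(-12\right) = - \frac{8}{3} - 4 = - \frac{20}{3}$)
$A y{\left(46 \right)} = \frac{5}{36} \left(- \frac{20}{3}\right) = - \frac{25}{27}$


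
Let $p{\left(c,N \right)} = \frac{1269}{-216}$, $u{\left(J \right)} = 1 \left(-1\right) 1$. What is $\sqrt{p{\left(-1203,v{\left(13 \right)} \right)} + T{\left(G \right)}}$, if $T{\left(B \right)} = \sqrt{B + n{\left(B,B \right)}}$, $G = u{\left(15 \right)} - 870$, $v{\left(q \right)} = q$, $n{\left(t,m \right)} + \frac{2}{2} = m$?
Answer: $\frac{\sqrt{-94 + 16 i \sqrt{1743}}}{4} \approx 4.2594 + 4.9008 i$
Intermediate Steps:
$n{\left(t,m \right)} = -1 + m$
$u{\left(J \right)} = -1$ ($u{\left(J \right)} = \left(-1\right) 1 = -1$)
$p{\left(c,N \right)} = - \frac{47}{8}$ ($p{\left(c,N \right)} = 1269 \left(- \frac{1}{216}\right) = - \frac{47}{8}$)
$G = -871$ ($G = -1 - 870 = -871$)
$T{\left(B \right)} = \sqrt{-1 + 2 B}$ ($T{\left(B \right)} = \sqrt{B + \left(-1 + B\right)} = \sqrt{-1 + 2 B}$)
$\sqrt{p{\left(-1203,v{\left(13 \right)} \right)} + T{\left(G \right)}} = \sqrt{- \frac{47}{8} + \sqrt{-1 + 2 \left(-871\right)}} = \sqrt{- \frac{47}{8} + \sqrt{-1 - 1742}} = \sqrt{- \frac{47}{8} + \sqrt{-1743}} = \sqrt{- \frac{47}{8} + i \sqrt{1743}}$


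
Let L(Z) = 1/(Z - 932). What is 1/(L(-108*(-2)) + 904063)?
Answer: 716/647309107 ≈ 1.1061e-6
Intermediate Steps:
L(Z) = 1/(-932 + Z)
1/(L(-108*(-2)) + 904063) = 1/(1/(-932 - 108*(-2)) + 904063) = 1/(1/(-932 + 216) + 904063) = 1/(1/(-716) + 904063) = 1/(-1/716 + 904063) = 1/(647309107/716) = 716/647309107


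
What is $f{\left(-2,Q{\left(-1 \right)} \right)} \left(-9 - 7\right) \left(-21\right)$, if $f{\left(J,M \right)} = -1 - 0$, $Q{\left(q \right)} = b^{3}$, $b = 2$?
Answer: $-336$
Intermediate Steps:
$Q{\left(q \right)} = 8$ ($Q{\left(q \right)} = 2^{3} = 8$)
$f{\left(J,M \right)} = -1$ ($f{\left(J,M \right)} = -1 + 0 = -1$)
$f{\left(-2,Q{\left(-1 \right)} \right)} \left(-9 - 7\right) \left(-21\right) = - (-9 - 7) \left(-21\right) = \left(-1\right) \left(-16\right) \left(-21\right) = 16 \left(-21\right) = -336$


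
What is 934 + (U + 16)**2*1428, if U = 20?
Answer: 1851622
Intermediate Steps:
934 + (U + 16)**2*1428 = 934 + (20 + 16)**2*1428 = 934 + 36**2*1428 = 934 + 1296*1428 = 934 + 1850688 = 1851622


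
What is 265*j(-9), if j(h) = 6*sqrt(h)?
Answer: 4770*I ≈ 4770.0*I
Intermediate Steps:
265*j(-9) = 265*(6*sqrt(-9)) = 265*(6*(3*I)) = 265*(18*I) = 4770*I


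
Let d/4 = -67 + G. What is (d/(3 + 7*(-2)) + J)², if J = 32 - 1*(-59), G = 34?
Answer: 10609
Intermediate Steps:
J = 91 (J = 32 + 59 = 91)
d = -132 (d = 4*(-67 + 34) = 4*(-33) = -132)
(d/(3 + 7*(-2)) + J)² = (-132/(3 + 7*(-2)) + 91)² = (-132/(3 - 14) + 91)² = (-132/(-11) + 91)² = (-132*(-1/11) + 91)² = (12 + 91)² = 103² = 10609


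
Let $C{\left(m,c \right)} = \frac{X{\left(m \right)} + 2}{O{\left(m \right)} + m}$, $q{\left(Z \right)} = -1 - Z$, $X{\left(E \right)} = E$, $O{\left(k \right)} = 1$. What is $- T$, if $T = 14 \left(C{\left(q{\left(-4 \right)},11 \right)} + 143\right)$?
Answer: $- \frac{4039}{2} \approx -2019.5$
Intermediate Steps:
$C{\left(m,c \right)} = \frac{2 + m}{1 + m}$ ($C{\left(m,c \right)} = \frac{m + 2}{1 + m} = \frac{2 + m}{1 + m}$)
$T = \frac{4039}{2}$ ($T = 14 \left(\frac{2 - -3}{1 - -3} + 143\right) = 14 \left(\frac{2 + \left(-1 + 4\right)}{1 + \left(-1 + 4\right)} + 143\right) = 14 \left(\frac{2 + 3}{1 + 3} + 143\right) = 14 \left(\frac{1}{4} \cdot 5 + 143\right) = 14 \left(\frac{5}{4} + 143\right) = 14 \cdot \frac{577}{4} = \frac{4039}{2} \approx 2019.5$)
$- T = \left(-1\right) \frac{4039}{2} = - \frac{4039}{2}$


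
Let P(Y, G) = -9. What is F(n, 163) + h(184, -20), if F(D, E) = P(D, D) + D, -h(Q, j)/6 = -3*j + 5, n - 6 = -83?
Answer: -476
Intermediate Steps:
n = -77 (n = 6 - 83 = -77)
h(Q, j) = -30 + 18*j (h(Q, j) = -6*(-3*j + 5) = -6*(5 - 3*j) = -30 + 18*j)
F(D, E) = -9 + D
F(n, 163) + h(184, -20) = (-9 - 77) + (-30 + 18*(-20)) = -86 + (-30 - 360) = -86 - 390 = -476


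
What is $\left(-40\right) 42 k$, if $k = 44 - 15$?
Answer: $-48720$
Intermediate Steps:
$k = 29$ ($k = 44 - 15 = 29$)
$\left(-40\right) 42 k = \left(-40\right) 42 \cdot 29 = \left(-1680\right) 29 = -48720$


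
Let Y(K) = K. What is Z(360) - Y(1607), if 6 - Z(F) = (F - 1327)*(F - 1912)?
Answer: -1502385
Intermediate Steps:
Z(F) = 6 - (-1912 + F)*(-1327 + F) (Z(F) = 6 - (F - 1327)*(F - 1912) = 6 - (-1327 + F)*(-1912 + F) = 6 - (-1912 + F)*(-1327 + F))
Z(360) - Y(1607) = (-2537218 - 1*360² + 3239*360) - 1*1607 = (-2537218 - 1*129600 + 1166040) - 1607 = (-2537218 - 129600 + 1166040) - 1607 = -1500778 - 1607 = -1502385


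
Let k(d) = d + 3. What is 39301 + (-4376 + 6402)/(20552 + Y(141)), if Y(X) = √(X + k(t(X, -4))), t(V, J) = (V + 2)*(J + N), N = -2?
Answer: 1185729353655/30170387 - 1013*I*√714/211192709 ≈ 39301.0 - 0.00012817*I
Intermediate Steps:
t(V, J) = (-2 + J)*(2 + V) (t(V, J) = (V + 2)*(J - 2) = (2 + V)*(-2 + J) = (-2 + J)*(2 + V))
k(d) = 3 + d
Y(X) = √(-9 - 5*X) (Y(X) = √(X + (3 + (-4 - 2*X + 2*(-4) - 4*X))) = √(X + (3 + (-4 - 2*X - 8 - 4*X))) = √(X + (3 + (-12 - 6*X))) = √(X + (-9 - 6*X)) = √(-9 - 5*X))
39301 + (-4376 + 6402)/(20552 + Y(141)) = 39301 + (-4376 + 6402)/(20552 + √(-9 - 5*141)) = 39301 + 2026/(20552 + √(-9 - 705)) = 39301 + 2026/(20552 + √(-714)) = 39301 + 2026/(20552 + I*√714)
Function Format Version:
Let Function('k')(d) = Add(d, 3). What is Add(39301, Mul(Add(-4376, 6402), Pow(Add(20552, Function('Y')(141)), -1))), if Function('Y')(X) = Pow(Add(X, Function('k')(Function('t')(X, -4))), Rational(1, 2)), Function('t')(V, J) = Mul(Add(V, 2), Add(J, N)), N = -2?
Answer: Add(Rational(1185729353655, 30170387), Mul(Rational(-1013, 211192709), I, Pow(714, Rational(1, 2)))) ≈ Add(39301., Mul(-0.00012817, I))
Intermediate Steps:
Function('t')(V, J) = Mul(Add(-2, J), Add(2, V)) (Function('t')(V, J) = Mul(Add(V, 2), Add(J, -2)) = Mul(Add(2, V), Add(-2, J)) = Mul(Add(-2, J), Add(2, V)))
Function('k')(d) = Add(3, d)
Function('Y')(X) = Pow(Add(-9, Mul(-5, X)), Rational(1, 2)) (Function('Y')(X) = Pow(Add(X, Add(3, Add(-4, Mul(-2, X), Mul(2, -4), Mul(-4, X)))), Rational(1, 2)) = Pow(Add(X, Add(3, Add(-4, Mul(-2, X), -8, Mul(-4, X)))), Rational(1, 2)) = Pow(Add(X, Add(3, Add(-12, Mul(-6, X)))), Rational(1, 2)) = Pow(Add(X, Add(-9, Mul(-6, X))), Rational(1, 2)) = Pow(Add(-9, Mul(-5, X)), Rational(1, 2)))
Add(39301, Mul(Add(-4376, 6402), Pow(Add(20552, Function('Y')(141)), -1))) = Add(39301, Mul(Add(-4376, 6402), Pow(Add(20552, Pow(Add(-9, Mul(-5, 141)), Rational(1, 2))), -1))) = Add(39301, Mul(2026, Pow(Add(20552, Pow(Add(-9, -705), Rational(1, 2))), -1))) = Add(39301, Mul(2026, Pow(Add(20552, Pow(-714, Rational(1, 2))), -1))) = Add(39301, Mul(2026, Pow(Add(20552, Mul(I, Pow(714, Rational(1, 2)))), -1)))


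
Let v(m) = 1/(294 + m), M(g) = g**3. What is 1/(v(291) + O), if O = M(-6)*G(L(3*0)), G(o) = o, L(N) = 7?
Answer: -585/884519 ≈ -0.00066138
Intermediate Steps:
O = -1512 (O = (-6)**3*7 = -216*7 = -1512)
1/(v(291) + O) = 1/(1/(294 + 291) - 1512) = 1/(1/585 - 1512) = 1/(-884519/585) = -585/884519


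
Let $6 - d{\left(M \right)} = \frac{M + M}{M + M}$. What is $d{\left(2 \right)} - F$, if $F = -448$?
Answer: $453$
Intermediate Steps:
$d{\left(M \right)} = 5$ ($d{\left(M \right)} = 6 - \frac{M + M}{M + M} = 6 - \frac{2 M}{2 M} = 6 - 2 M \frac{1}{2 M} = 6 - 1 = 5$)
$d{\left(2 \right)} - F = 5 - -448 = 5 + 448 = 453$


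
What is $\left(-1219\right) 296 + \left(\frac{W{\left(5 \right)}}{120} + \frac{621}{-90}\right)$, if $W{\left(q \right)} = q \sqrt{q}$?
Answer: $- \frac{3608309}{10} + \frac{\sqrt{5}}{24} \approx -3.6083 \cdot 10^{5}$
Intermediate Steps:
$W{\left(q \right)} = q^{\frac{3}{2}}$
$\left(-1219\right) 296 + \left(\frac{W{\left(5 \right)}}{120} + \frac{621}{-90}\right) = \left(-1219\right) 296 + \left(\frac{5^{\frac{3}{2}}}{120} + \frac{621}{-90}\right) = -360824 + \left(5 \sqrt{5} \cdot \frac{1}{120} + 621 \left(- \frac{1}{90}\right)\right) = -360824 - \left(\frac{69}{10} - \frac{\sqrt{5}}{24}\right) = - \frac{3608309}{10} + \frac{\sqrt{5}}{24}$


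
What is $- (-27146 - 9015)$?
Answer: $36161$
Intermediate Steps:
$- (-27146 - 9015) = \left(-1\right) \left(-36161\right) = 36161$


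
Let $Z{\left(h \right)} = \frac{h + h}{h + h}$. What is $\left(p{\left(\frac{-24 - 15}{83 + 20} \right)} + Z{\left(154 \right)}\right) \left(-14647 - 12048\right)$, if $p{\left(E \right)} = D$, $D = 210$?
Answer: $-5632645$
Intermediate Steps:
$Z{\left(h \right)} = 1$ ($Z{\left(h \right)} = \frac{2 h}{2 h} = 2 h \frac{1}{2 h} = 1$)
$p{\left(E \right)} = 210$
$\left(p{\left(\frac{-24 - 15}{83 + 20} \right)} + Z{\left(154 \right)}\right) \left(-14647 - 12048\right) = \left(210 + 1\right) \left(-14647 - 12048\right) = 211 \left(-26695\right) = -5632645$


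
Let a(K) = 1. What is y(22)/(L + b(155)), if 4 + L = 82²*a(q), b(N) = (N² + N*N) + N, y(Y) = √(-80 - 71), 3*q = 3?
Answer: I*√151/54925 ≈ 0.00022373*I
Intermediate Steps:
q = 1 (q = (⅓)*3 = 1)
y(Y) = I*√151 (y(Y) = √(-151) = I*√151)
b(N) = N + 2*N² (b(N) = (N² + N²) + N = 2*N² + N = N + 2*N²)
L = 6720 (L = -4 + 82²*1 = -4 + 6724*1 = -4 + 6724 = 6720)
y(22)/(L + b(155)) = (I*√151)/(6720 + 155*(1 + 2*155)) = (I*√151)/(6720 + 155*(1 + 310)) = (I*√151)/(6720 + 155*311) = (I*√151)/(6720 + 48205) = (I*√151)/54925 = (I*√151)*(1/54925) = I*√151/54925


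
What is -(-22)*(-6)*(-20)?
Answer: 2640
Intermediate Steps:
-(-22)*(-6)*(-20) = -22*6*(-20) = -132*(-20) = 2640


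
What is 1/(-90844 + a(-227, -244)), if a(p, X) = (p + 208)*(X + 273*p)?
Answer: 1/1091241 ≈ 9.1639e-7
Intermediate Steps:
a(p, X) = (208 + p)*(X + 273*p)
1/(-90844 + a(-227, -244)) = 1/(-90844 + (208*(-244) + 273*(-227)² + 56784*(-227) - 244*(-227))) = 1/(-90844 + (-50752 + 273*51529 - 12889968 + 55388)) = 1/(-90844 + (-50752 + 14067417 - 12889968 + 55388)) = 1/(-90844 + 1182085) = 1/1091241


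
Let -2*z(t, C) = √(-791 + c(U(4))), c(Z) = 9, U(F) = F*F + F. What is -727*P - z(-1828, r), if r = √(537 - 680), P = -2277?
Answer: 1655379 + I*√782/2 ≈ 1.6554e+6 + 13.982*I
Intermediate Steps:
U(F) = F + F² (U(F) = F² + F = F + F²)
r = I*√143 (r = √(-143) = I*√143 ≈ 11.958*I)
z(t, C) = -I*√782/2 (z(t, C) = -√(-791 + 9)/2 = -I*√782/2)
-727*P - z(-1828, r) = -727*(-2277) - (-1)*I*√782/2 = 1655379 + I*√782/2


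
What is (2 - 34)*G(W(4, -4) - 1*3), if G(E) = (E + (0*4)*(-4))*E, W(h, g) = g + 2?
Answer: -800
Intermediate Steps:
W(h, g) = 2 + g
G(E) = E**2 (G(E) = (E + 0*(-4))*E = (E + 0)*E = E*E = E**2)
(2 - 34)*G(W(4, -4) - 1*3) = (2 - 34)*((2 - 4) - 1*3)**2 = -32*(-2 - 3)**2 = -32*(-5)**2 = -32*25 = -800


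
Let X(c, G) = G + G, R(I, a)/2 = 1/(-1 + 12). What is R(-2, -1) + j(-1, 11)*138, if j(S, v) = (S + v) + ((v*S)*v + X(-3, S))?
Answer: -171532/11 ≈ -15594.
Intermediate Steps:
R(I, a) = 2/11 (R(I, a) = 2/(-1 + 12) = 2/11)
X(c, G) = 2*G
j(S, v) = v + 3*S + S*v² (j(S, v) = (S + v) + ((v*S)*v + 2*S) = (S + v) + ((S*v)*v + 2*S) = (S + v) + (S*v² + 2*S) = (S + v) + (2*S + S*v²) = v + 3*S + S*v²)
R(-2, -1) + j(-1, 11)*138 = 2/11 + (11 + 3*(-1) - 1*11²)*138 = 2/11 + (11 - 3 - 1*121)*138 = 2/11 + (11 - 3 - 121)*138 = 2/11 - 113*138 = 2/11 - 15594 = -171532/11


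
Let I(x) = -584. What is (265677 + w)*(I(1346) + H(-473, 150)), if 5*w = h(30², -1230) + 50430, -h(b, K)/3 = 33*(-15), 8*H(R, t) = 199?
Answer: -308704095/2 ≈ -1.5435e+8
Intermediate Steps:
H(R, t) = 199/8 (H(R, t) = (⅛)*199 = 199/8)
h(b, K) = 1485 (h(b, K) = -99*(-15) = -3*(-495) = 1485)
w = 10383 (w = (1485 + 50430)/5 = (⅕)*51915 = 10383)
(265677 + w)*(I(1346) + H(-473, 150)) = (265677 + 10383)*(-584 + 199/8) = 276060*(-4473/8) = -308704095/2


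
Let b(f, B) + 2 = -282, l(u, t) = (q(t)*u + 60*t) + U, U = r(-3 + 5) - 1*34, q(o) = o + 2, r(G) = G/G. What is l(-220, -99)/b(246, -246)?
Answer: -15367/284 ≈ -54.109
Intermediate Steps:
r(G) = 1
q(o) = 2 + o
U = -33 (U = 1 - 1*34 = 1 - 34 = -33)
l(u, t) = -33 + 60*t + u*(2 + t) (l(u, t) = ((2 + t)*u + 60*t) - 33 = (u*(2 + t) + 60*t) - 33 = (60*t + u*(2 + t)) - 33 = -33 + 60*t + u*(2 + t))
b(f, B) = -284 (b(f, B) = -2 - 282 = -284)
l(-220, -99)/b(246, -246) = (-33 + 60*(-99) - 220*(2 - 99))/(-284) = (-33 - 5940 - 220*(-97))*(-1/284) = (-33 - 5940 + 21340)*(-1/284) = 15367*(-1/284) = -15367/284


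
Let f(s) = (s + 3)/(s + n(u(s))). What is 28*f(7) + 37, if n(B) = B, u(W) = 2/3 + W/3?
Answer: 65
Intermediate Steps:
u(W) = ⅔ + W/3 (u(W) = 2*(⅓) + W*(⅓) = ⅔ + W/3)
f(s) = (3 + s)/(⅔ + 4*s/3) (f(s) = (s + 3)/(s + (⅔ + s/3)) = (3 + s)/(⅔ + 4*s/3))
28*f(7) + 37 = 28*(3*(3 + 7)/(2*(1 + 2*7))) + 37 = 28*((3/2)*10/(1 + 14)) + 37 = 28*((3/2)*10/15) + 37 = 28*((3/2)*(1/15)*10) + 37 = 28*1 + 37 = 28 + 37 = 65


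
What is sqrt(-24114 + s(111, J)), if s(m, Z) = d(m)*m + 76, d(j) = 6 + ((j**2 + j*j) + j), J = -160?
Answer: sqrt(2724211) ≈ 1650.5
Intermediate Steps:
d(j) = 6 + j + 2*j**2 (d(j) = 6 + ((j**2 + j**2) + j) = 6 + (2*j**2 + j) = 6 + (j + 2*j**2) = 6 + j + 2*j**2)
s(m, Z) = 76 + m*(6 + m + 2*m**2) (s(m, Z) = (6 + m + 2*m**2)*m + 76 = m*(6 + m + 2*m**2) + 76 = 76 + m*(6 + m + 2*m**2))
sqrt(-24114 + s(111, J)) = sqrt(-24114 + (76 + 111*(6 + 111 + 2*111**2))) = sqrt(-24114 + (76 + 111*(6 + 111 + 2*12321))) = sqrt(-24114 + (76 + 111*(6 + 111 + 24642))) = sqrt(-24114 + (76 + 111*24759)) = sqrt(-24114 + (76 + 2748249)) = sqrt(-24114 + 2748325) = sqrt(2724211)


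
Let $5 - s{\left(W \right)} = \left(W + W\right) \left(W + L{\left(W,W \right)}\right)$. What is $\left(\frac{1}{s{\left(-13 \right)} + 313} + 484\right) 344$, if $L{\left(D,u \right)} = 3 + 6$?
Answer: $\frac{17815244}{107} \approx 1.665 \cdot 10^{5}$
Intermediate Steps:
$L{\left(D,u \right)} = 9$
$s{\left(W \right)} = 5 - 2 W \left(9 + W\right)$ ($s{\left(W \right)} = 5 - \left(W + W\right) \left(W + 9\right) = 5 - 2 W \left(9 + W\right)$)
$\left(\frac{1}{s{\left(-13 \right)} + 313} + 484\right) 344 = \left(\frac{1}{\left(5 - -234 - 2 \left(-13\right)^{2}\right) + 313} + 484\right) 344 = \left(\frac{1}{\left(5 + 234 - 338\right) + 313} + 484\right) 344 = \left(\frac{1}{-99 + 313} + 484\right) 344 = \left(\frac{1}{214} + 484\right) 344 = \frac{103577}{214} \cdot 344 = \frac{17815244}{107}$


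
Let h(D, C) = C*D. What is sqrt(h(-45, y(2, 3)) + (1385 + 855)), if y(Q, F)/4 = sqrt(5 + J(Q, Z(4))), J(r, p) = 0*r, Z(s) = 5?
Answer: 2*sqrt(560 - 45*sqrt(5)) ≈ 42.866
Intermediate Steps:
J(r, p) = 0
y(Q, F) = 4*sqrt(5) (y(Q, F) = 4*sqrt(5 + 0) = 4*sqrt(5))
sqrt(h(-45, y(2, 3)) + (1385 + 855)) = sqrt((4*sqrt(5))*(-45) + (1385 + 855)) = sqrt(-180*sqrt(5) + 2240) = sqrt(2240 - 180*sqrt(5))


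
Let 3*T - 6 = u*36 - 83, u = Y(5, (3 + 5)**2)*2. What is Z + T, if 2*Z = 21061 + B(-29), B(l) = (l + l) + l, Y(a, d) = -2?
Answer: 31240/3 ≈ 10413.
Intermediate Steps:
B(l) = 3*l (B(l) = 2*l + l = 3*l)
u = -4 (u = -2*2 = -4)
Z = 10487 (Z = (21061 + 3*(-29))/2 = (21061 - 87)/2 = (1/2)*20974 = 10487)
T = -221/3 (T = 2 + (-4*36 - 83)/3 = 2 + (-144 - 83)/3 = 2 + (1/3)*(-227) = 2 - 227/3 = -221/3 ≈ -73.667)
Z + T = 10487 - 221/3 = 31240/3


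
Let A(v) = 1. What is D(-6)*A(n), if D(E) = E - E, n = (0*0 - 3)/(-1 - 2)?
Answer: 0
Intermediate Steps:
n = 1 (n = (0 - 3)/(-3) = -3*(-⅓) = 1)
D(E) = 0
D(-6)*A(n) = 0*1 = 0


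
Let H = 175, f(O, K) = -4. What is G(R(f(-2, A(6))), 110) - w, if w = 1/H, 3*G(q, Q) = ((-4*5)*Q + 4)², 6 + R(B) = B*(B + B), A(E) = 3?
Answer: 281307599/175 ≈ 1.6075e+6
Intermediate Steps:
R(B) = -6 + 2*B² (R(B) = -6 + B*(B + B) = -6 + B*(2*B) = -6 + 2*B²)
G(q, Q) = (4 - 20*Q)²/3 (G(q, Q) = ((-4*5)*Q + 4)²/3 = (-20*Q + 4)²/3 = (4 - 20*Q)²/3)
w = 1/175 ≈ 0.0057143
G(R(f(-2, A(6))), 110) - w = 16*(-1 + 5*110)²/3 - 1*1/175 = 16*(-1 + 550)²/3 - 1/175 = (16/3)*549² - 1/175 = (16/3)*301401 - 1/175 = 1607472 - 1/175 = 281307599/175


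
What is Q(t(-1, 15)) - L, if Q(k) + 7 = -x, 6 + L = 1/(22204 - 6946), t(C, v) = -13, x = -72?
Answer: 1083317/15258 ≈ 71.000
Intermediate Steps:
L = -91547/15258 (L = -6 + 1/(22204 - 6946) = -6 + 1/15258 = -91547/15258 ≈ -5.9999)
Q(k) = 65 (Q(k) = -7 - 1*(-72) = -7 + 72 = 65)
Q(t(-1, 15)) - L = 65 - 1*(-91547/15258) = 65 + 91547/15258 = 1083317/15258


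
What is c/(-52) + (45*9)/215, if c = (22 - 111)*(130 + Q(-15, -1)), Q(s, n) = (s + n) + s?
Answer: 383085/2236 ≈ 171.33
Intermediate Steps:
Q(s, n) = n + 2*s (Q(s, n) = (n + s) + s = n + 2*s)
c = -8811 (c = (22 - 111)*(130 + (-1 + 2*(-15))) = -89*(130 + (-1 - 30)) = -89*(130 - 31) = -89*99 = -8811)
c/(-52) + (45*9)/215 = -8811/(-52) + (45*9)/215 = -8811*(-1/52) + 405*(1/215) = 8811/52 + 81/43 = 383085/2236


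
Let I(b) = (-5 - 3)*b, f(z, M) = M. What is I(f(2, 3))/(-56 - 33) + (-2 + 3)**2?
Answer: 113/89 ≈ 1.2697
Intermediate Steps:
I(b) = -8*b
I(f(2, 3))/(-56 - 33) + (-2 + 3)**2 = (-8*3)/(-56 - 33) + (-2 + 3)**2 = -24/(-89) + 1**2 = -24*(-1/89) + 1 = 24/89 + 1 = 113/89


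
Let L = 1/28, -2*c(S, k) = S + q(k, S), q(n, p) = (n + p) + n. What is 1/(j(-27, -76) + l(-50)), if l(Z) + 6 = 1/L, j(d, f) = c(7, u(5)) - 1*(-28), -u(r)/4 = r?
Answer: 1/63 ≈ 0.015873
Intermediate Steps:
q(n, p) = p + 2*n
u(r) = -4*r
c(S, k) = -S - k (c(S, k) = -(S + (S + 2*k))/2 = -(2*S + 2*k)/2 = -S - k)
L = 1/28 ≈ 0.035714
j(d, f) = 41 (j(d, f) = (-1*7 - (-4)*5) - 1*(-28) = (-7 - 1*(-20)) + 28 = (-7 + 20) + 28 = 13 + 28 = 41)
l(Z) = 22 (l(Z) = -6 + 1/(1/28) = -6 + 28 = 22)
1/(j(-27, -76) + l(-50)) = 1/(41 + 22) = 1/63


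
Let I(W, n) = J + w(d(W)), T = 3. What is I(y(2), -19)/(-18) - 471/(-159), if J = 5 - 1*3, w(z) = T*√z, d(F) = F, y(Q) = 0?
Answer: 1360/477 ≈ 2.8512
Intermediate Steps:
w(z) = 3*√z
J = 2 (J = 5 - 3 = 2)
I(W, n) = 2 + 3*√W
I(y(2), -19)/(-18) - 471/(-159) = (2 + 3*√0)/(-18) - 471/(-159) = (2 + 3*0)*(-1/18) - 471*(-1/159) = (2 + 0)*(-1/18) + 157/53 = 2*(-1/18) + 157/53 = -⅑ + 157/53 = 1360/477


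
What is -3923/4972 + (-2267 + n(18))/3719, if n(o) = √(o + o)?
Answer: -25831329/18490868 ≈ -1.3970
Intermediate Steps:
n(o) = √2*√o (n(o) = √(2*o) = √2*√o)
-3923/4972 + (-2267 + n(18))/3719 = -3923/4972 + (-2267 + √2*√18)/3719 = -3923*1/4972 + (-2267 + √2*(3*√2))*(1/3719) = -3923/4972 + (-2267 + 6)*(1/3719) = -3923/4972 - 2261*1/3719 = -3923/4972 - 2261/3719 = -25831329/18490868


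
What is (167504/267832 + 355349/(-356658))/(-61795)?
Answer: 4429023967/737866483881690 ≈ 6.0025e-6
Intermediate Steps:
(167504/267832 + 355349/(-356658))/(-61795) = (167504*(1/267832) + 355349*(-1/356658))*(-1/61795) = (20938/33479 - 355349/356658)*(-1/61795) = -4429023967/11940553182*(-1/61795) = 4429023967/737866483881690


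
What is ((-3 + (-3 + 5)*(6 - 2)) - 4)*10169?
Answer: 10169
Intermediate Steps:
((-3 + (-3 + 5)*(6 - 2)) - 4)*10169 = ((-3 + 2*4) - 4)*10169 = ((-3 + 8) - 4)*10169 = (5 - 4)*10169 = 1*10169 = 10169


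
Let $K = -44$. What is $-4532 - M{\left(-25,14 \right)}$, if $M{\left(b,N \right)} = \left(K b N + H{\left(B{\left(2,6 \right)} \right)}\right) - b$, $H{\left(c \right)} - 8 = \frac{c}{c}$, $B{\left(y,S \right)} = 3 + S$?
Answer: $-19966$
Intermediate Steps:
$H{\left(c \right)} = 9$ ($H{\left(c \right)} = 8 + \frac{c}{c} = 8 + 1 = 9$)
$M{\left(b,N \right)} = 9 - b - 44 N b$ ($M{\left(b,N \right)} = \left(- 44 b N + 9\right) - b = \left(- 44 N b + 9\right) - b = \left(9 - 44 N b\right) - b = 9 - b - 44 N b$)
$-4532 - M{\left(-25,14 \right)} = -4532 - \left(9 - -25 - 616 \left(-25\right)\right) = -4532 - \left(9 + 25 + 15400\right) = -4532 - 15434 = -19966$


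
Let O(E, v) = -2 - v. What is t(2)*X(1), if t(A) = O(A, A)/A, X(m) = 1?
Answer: -2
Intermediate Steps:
t(A) = (-2 - A)/A
t(2)*X(1) = ((-2 - 1*2)/2)*1 = ((-2 - 2)/2)*1 = ((½)*(-4))*1 = -2*1 = -2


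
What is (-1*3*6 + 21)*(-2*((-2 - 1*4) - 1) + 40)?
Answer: 162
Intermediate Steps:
(-1*3*6 + 21)*(-2*((-2 - 1*4) - 1) + 40) = (-3*6 + 21)*(-2*((-2 - 4) - 1) + 40) = (-18 + 21)*(-2*(-6 - 1) + 40) = 3*(-2*(-7) + 40) = 3*(14 + 40) = 3*54 = 162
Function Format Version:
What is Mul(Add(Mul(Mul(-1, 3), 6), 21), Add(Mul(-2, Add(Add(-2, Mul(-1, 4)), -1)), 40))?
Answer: 162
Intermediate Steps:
Mul(Add(Mul(Mul(-1, 3), 6), 21), Add(Mul(-2, Add(Add(-2, Mul(-1, 4)), -1)), 40)) = Mul(Add(Mul(-3, 6), 21), Add(Mul(-2, Add(Add(-2, -4), -1)), 40)) = Mul(Add(-18, 21), Add(Mul(-2, Add(-6, -1)), 40)) = Mul(3, Add(Mul(-2, -7), 40)) = Mul(3, Add(14, 40)) = Mul(3, 54) = 162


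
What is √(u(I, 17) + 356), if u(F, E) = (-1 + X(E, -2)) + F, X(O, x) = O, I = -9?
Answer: 11*√3 ≈ 19.053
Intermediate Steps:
u(F, E) = -1 + E + F (u(F, E) = (-1 + E) + F = -1 + E + F)
√(u(I, 17) + 356) = √((-1 + 17 - 9) + 356) = √(7 + 356) = √363 = 11*√3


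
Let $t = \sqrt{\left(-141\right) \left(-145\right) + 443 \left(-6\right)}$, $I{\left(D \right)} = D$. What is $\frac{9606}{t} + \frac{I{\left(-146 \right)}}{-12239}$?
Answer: $\frac{146}{12239} + \frac{3202 \sqrt{3}}{77} \approx 72.038$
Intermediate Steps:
$t = 77 \sqrt{3}$ ($t = \sqrt{20445 - 2658} = \sqrt{17787} = 77 \sqrt{3} \approx 133.37$)
$\frac{9606}{t} + \frac{I{\left(-146 \right)}}{-12239} = \frac{9606}{77 \sqrt{3}} - \frac{146}{-12239} = 9606 \frac{\sqrt{3}}{231} - - \frac{146}{12239} = \frac{3202 \sqrt{3}}{77} + \frac{146}{12239} = \frac{146}{12239} + \frac{3202 \sqrt{3}}{77}$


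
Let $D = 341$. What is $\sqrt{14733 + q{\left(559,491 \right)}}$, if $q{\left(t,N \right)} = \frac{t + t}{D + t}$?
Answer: $\frac{\sqrt{13260818}}{30} \approx 121.38$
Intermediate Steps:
$q{\left(t,N \right)} = \frac{2 t}{341 + t}$ ($q{\left(t,N \right)} = \frac{t + t}{341 + t} = \frac{2 t}{341 + t}$)
$\sqrt{14733 + q{\left(559,491 \right)}} = \sqrt{14733 + 2 \cdot 559 \frac{1}{341 + 559}} = \sqrt{14733 + 2 \cdot 559 \cdot \frac{1}{900}} = \sqrt{14733 + \frac{559}{450}} = \sqrt{\frac{6630409}{450}} = \frac{\sqrt{13260818}}{30}$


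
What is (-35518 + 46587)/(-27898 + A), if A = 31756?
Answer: 11069/3858 ≈ 2.8691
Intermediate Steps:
(-35518 + 46587)/(-27898 + A) = (-35518 + 46587)/(-27898 + 31756) = 11069/3858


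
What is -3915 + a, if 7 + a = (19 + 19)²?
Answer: -2478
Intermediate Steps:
a = 1437 (a = -7 + (19 + 19)² = -7 + 38² = -7 + 1444 = 1437)
-3915 + a = -3915 + 1437 = -2478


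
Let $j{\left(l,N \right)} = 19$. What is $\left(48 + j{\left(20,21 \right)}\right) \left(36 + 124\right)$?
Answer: $10720$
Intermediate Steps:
$\left(48 + j{\left(20,21 \right)}\right) \left(36 + 124\right) = \left(48 + 19\right) \left(36 + 124\right) = 67 \cdot 160 = 10720$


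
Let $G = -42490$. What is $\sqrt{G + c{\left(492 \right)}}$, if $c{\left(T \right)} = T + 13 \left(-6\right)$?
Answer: $2 i \sqrt{10519} \approx 205.12 i$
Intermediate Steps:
$c{\left(T \right)} = -78 + T$ ($c{\left(T \right)} = T - 78 = -78 + T$)
$\sqrt{G + c{\left(492 \right)}} = \sqrt{-42490 + \left(-78 + 492\right)} = \sqrt{-42490 + 414} = \sqrt{-42076} = 2 i \sqrt{10519}$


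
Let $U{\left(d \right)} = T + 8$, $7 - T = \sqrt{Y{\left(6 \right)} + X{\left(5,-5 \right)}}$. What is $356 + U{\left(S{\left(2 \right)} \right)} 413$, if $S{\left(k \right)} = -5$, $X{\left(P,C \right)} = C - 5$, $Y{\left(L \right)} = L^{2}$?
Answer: $6551 - 413 \sqrt{26} \approx 4445.1$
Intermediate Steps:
$X{\left(P,C \right)} = -5 + C$
$T = 7 - \sqrt{26}$ ($T = 7 - \sqrt{6^{2} - 10} = 7 - \sqrt{36 - 10} = 7 - \sqrt{26} \approx 1.901$)
$U{\left(d \right)} = 15 - \sqrt{26}$ ($U{\left(d \right)} = \left(7 - \sqrt{26}\right) + 8 = 15 - \sqrt{26}$)
$356 + U{\left(S{\left(2 \right)} \right)} 413 = 356 + \left(15 - \sqrt{26}\right) 413 = 356 + \left(6195 - 413 \sqrt{26}\right) = 6551 - 413 \sqrt{26}$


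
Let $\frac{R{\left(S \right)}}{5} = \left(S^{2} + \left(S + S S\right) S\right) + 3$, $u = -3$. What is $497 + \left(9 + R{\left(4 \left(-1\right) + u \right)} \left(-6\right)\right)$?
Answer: $7766$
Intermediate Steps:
$R{\left(S \right)} = 15 + 5 S^{2} + 5 S \left(S + S^{2}\right)$ ($R{\left(S \right)} = 5 \left(\left(S^{2} + \left(S + S S\right) S\right) + 3\right) = 5 \left(\left(S^{2} + \left(S + S^{2}\right) S\right) + 3\right) = 5 \left(\left(S^{2} + S \left(S + S^{2}\right)\right) + 3\right) = 5 \left(3 + S^{2} + S \left(S + S^{2}\right)\right) = 15 + 5 S^{2} + 5 S \left(S + S^{2}\right)$)
$497 + \left(9 + R{\left(4 \left(-1\right) + u \right)} \left(-6\right)\right) = 497 + \left(9 + \left(15 + 5 \left(4 \left(-1\right) - 3\right)^{3} + 10 \left(4 \left(-1\right) - 3\right)^{2}\right) \left(-6\right)\right) = 497 + \left(9 + \left(15 + 5 \left(-4 - 3\right)^{3} + 10 \left(-4 - 3\right)^{2}\right) \left(-6\right)\right) = 497 + \left(9 + \left(15 + 5 \left(-7\right)^{3} + 10 \left(-7\right)^{2}\right) \left(-6\right)\right) = 497 + \left(9 + \left(15 + 5 \left(-343\right) + 10 \cdot 49\right) \left(-6\right)\right) = 497 + \left(9 + \left(15 - 1715 + 490\right) \left(-6\right)\right) = 497 + \left(9 - -7260\right) = 497 + \left(9 + 7260\right) = 497 + 7269 = 7766$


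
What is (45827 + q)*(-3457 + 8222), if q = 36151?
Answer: 390625170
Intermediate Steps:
(45827 + q)*(-3457 + 8222) = (45827 + 36151)*(-3457 + 8222) = 81978*4765 = 390625170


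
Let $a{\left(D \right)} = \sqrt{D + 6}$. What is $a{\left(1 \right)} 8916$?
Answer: $8916 \sqrt{7} \approx 23590.0$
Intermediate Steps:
$a{\left(D \right)} = \sqrt{6 + D}$
$a{\left(1 \right)} 8916 = \sqrt{6 + 1} \cdot 8916 = \sqrt{7} \cdot 8916 = 8916 \sqrt{7}$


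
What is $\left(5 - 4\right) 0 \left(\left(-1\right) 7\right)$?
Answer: $0$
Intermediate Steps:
$\left(5 - 4\right) 0 \left(\left(-1\right) 7\right) = 1 \cdot 0 \left(-7\right) = 0 \left(-7\right) = 0$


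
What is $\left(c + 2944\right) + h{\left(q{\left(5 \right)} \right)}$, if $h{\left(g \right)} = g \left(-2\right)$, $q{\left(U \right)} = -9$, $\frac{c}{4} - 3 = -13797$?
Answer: $-52214$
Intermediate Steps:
$c = -55176$ ($c = 12 + 4 \left(-13797\right) = 12 - 55188 = -55176$)
$h{\left(g \right)} = - 2 g$
$\left(c + 2944\right) + h{\left(q{\left(5 \right)} \right)} = \left(-55176 + 2944\right) - -18 = -52232 + 18 = -52214$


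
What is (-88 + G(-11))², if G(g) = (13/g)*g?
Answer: 5625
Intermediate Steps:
G(g) = 13
(-88 + G(-11))² = (-88 + 13)² = (-75)² = 5625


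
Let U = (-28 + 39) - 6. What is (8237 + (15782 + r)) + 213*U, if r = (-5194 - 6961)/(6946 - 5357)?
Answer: 39846321/1589 ≈ 25076.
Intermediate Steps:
U = 5 (U = 11 - 6 = 5)
r = -12155/1589 ≈ -7.6495
(8237 + (15782 + r)) + 213*U = (8237 + (15782 - 12155/1589)) + 213*5 = (8237 + 25065443/1589) + 1065 = 38154036/1589 + 1065 = 39846321/1589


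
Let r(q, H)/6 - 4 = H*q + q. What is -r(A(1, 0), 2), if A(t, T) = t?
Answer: -42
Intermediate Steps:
r(q, H) = 24 + 6*q + 6*H*q (r(q, H) = 24 + 6*(H*q + q) = 24 + 6*(q + H*q) = 24 + (6*q + 6*H*q) = 24 + 6*q + 6*H*q)
-r(A(1, 0), 2) = -(24 + 6*1 + 6*2*1) = -(24 + 6 + 12) = -1*42 = -42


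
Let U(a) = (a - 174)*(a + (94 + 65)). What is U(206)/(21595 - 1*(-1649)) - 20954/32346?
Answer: -4552229/31327101 ≈ -0.14531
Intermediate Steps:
U(a) = (-174 + a)*(159 + a) (U(a) = (-174 + a)*(a + 159) = (-174 + a)*(159 + a))
U(206)/(21595 - 1*(-1649)) - 20954/32346 = (-27666 + 206² - 15*206)/(21595 - 1*(-1649)) - 20954/32346 = (-27666 + 42436 - 3090)/(21595 + 1649) - 20954*1/32346 = 11680/23244 - 10477/16173 = 11680*(1/23244) - 10477/16173 = 2920/5811 - 10477/16173 = -4552229/31327101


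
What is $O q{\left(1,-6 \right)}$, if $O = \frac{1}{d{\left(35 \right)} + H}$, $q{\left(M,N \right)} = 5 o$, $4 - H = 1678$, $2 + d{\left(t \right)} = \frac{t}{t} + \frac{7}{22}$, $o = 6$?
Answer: $- \frac{220}{12281} \approx -0.017914$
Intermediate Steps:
$d{\left(t \right)} = - \frac{15}{22}$ ($d{\left(t \right)} = -2 + \left(\frac{t}{t} + \frac{7}{22}\right) = -2 + \left(1 + 7 \cdot \frac{1}{22}\right) = -2 + \left(1 + \frac{7}{22}\right) = -2 + \frac{29}{22} = - \frac{15}{22}$)
$H = -1674$ ($H = 4 - 1678 = -1674$)
$q{\left(M,N \right)} = 30$ ($q{\left(M,N \right)} = 5 \cdot 6 = 30$)
$O = - \frac{22}{36843}$ ($O = \frac{1}{- \frac{15}{22} - 1674} = \frac{1}{- \frac{36843}{22}} = - \frac{22}{36843} \approx -0.00059713$)
$O q{\left(1,-6 \right)} = \left(- \frac{22}{36843}\right) 30 = - \frac{220}{12281}$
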